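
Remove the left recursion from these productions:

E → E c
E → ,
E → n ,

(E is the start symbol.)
E → , E'
E → n , E'
E' → c E'
E' → ε

E is directly left-recursive. The standard transformation for
  A → A α₁ | ... | A α_m | β₁ | ... | β_n
is
  A  → β₁ A' | ... | β_n A'
  A' → α₁ A' | ... | α_m A' | ε

E → , becomes E → , E'
E → n , becomes E → n , E'
E → E c becomes E' → c E'
Add E' → ε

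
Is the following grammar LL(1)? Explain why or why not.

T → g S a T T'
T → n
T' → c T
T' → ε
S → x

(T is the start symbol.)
Relevant sets:
  FOLLOW(T') = { $, 'c' }

For T:
  PREDICT(T → g S a T T') = { 'g' }
  PREDICT(T → n) = { 'n' }
For T':
  PREDICT(T' → c T) = { 'c' }
  PREDICT(T' → ε) = { $, 'c' }
S has a single production, so nothing to check there.

Conflict found: Predict set conflict for T': { 'c' }
The grammar is NOT LL(1).

Answer: No. Predict set conflict for T': { 'c' }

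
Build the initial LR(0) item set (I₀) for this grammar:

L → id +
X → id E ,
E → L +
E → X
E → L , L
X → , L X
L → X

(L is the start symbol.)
{ [L → . X], [L → . id +], [L' → . L], [X → . , L X], [X → . id E ,] }

First, augment the grammar with L' → L
I₀ = CLOSURE({ [L' → . L] }):
  [L' → . L] has the dot before L: add [L → . id +], [L → . X]
  [L → . X] has the dot before X: add [X → . id E ,], [X → . , L X]
No further items can be added.

I₀ = { [L → . X], [L → . id +], [L' → . L], [X → . , L X], [X → . id E ,] }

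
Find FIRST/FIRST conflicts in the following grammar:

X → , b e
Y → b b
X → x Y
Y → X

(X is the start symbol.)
No FIRST/FIRST conflicts.

FIRST sets of the non-terminals at (or reachable through a nullable prefix from) the front of some alternative:
  FIRST(X) = { ',', 'x' }

Productions for X:
  X → , b e: FIRST = { ',' }
  X → x Y: FIRST = { 'x' }
Productions for Y:
  Y → b b: FIRST = { 'b' }
  Y → X: FIRST = { ',', 'x' }

All alternatives of each non-terminal have pairwise disjoint FIRST sets.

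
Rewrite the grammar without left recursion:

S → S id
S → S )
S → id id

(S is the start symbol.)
S → id id S'
S' → id S'
S' → ) S'
S' → ε

S is directly left-recursive. The standard transformation for
  A → A α₁ | ... | A α_m | β₁ | ... | β_n
is
  A  → β₁ A' | ... | β_n A'
  A' → α₁ A' | ... | α_m A' | ε

S → id id becomes S → id id S'
S → S id becomes S' → id S'
S → S ) becomes S' → ) S'
Add S' → ε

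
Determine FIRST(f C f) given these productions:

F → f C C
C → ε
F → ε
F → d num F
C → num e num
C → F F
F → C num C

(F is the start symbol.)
{ 'f' }

To compute FIRST(f C f), process the symbols left to right:
Symbol f is a terminal. Add 'f' and stop.
FIRST(f C f) = { 'f' }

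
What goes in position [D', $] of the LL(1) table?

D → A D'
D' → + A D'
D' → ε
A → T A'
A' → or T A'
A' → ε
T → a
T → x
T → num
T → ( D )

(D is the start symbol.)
D' → ε

To find M[D', $], we find productions for D' where $ is in the predict set (PREDICT(N → α) = (FIRST(α) \ {ε}) ∪ (FOLLOW(N) if α ⇒* ε)).

Relevant sets:
  FOLLOW(D') = { $, ')' }

D' → + A D': PREDICT = { '+' }
D' → ε: PREDICT = { $, ')' }
  $ is in predict set, so this production goes in M[D', $]

M[D', $] = D' → ε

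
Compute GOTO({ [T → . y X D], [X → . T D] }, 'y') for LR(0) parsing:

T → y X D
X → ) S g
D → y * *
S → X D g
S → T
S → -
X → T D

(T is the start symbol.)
{ [T → . y X D], [T → y . X D], [X → . ) S g], [X → . T D] }

GOTO(I, 'y') = CLOSURE({ [A → αX.β] : [A → α.Xβ] ∈ I, X = 'y' })

Items with dot before 'y', with the dot advanced:
  [T → . y X D] → [T → y . X D]
Closure of the advanced items:
  [T → y . X D] has the dot before X: add [X → . ) S g], [X → . T D]
  [X → . T D] has the dot before T: add [T → . y X D]

GOTO = { [T → . y X D], [T → y . X D], [X → . ) S g], [X → . T D] }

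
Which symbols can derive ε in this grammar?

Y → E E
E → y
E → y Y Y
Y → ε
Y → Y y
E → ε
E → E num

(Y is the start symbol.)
A non-terminal is nullable if it can derive ε (the empty string): either it has an ε-production, or it has a production whose right-hand side consists entirely of nullable non-terminals.

ε-productions: Y → ε, E → ε
So Y, E are immediately nullable.
Every non-terminal is now nullable.
Nullable = { 'E', 'Y' }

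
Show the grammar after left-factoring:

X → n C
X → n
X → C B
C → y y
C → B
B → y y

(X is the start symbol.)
X → n X'
X' → C
X' → ε
X → C B
C → y y
C → B
B → y y

Left-factoring transforms A → αβ₁ | αβ₂ into A → αA' and A' → β₁ | β₂
(α is the longest common prefix among the alternatives). Repeat until
no nonterminal has two alternatives with a common prefix.

Round 1: X has alternatives sharing prefix 'n'. Introduce X': X → n X'
  Add: X' → C
  Add: X' → ε

No remaining common prefixes — done.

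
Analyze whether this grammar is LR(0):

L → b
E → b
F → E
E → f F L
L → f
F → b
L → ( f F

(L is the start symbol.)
No. Reduce-reduce conflict: [E → b .] and [F → b .]

A grammar is LR(0) if no state in the canonical LR(0) collection has:
  - both a shift item (dot before a terminal) and a complete item (shift-reduce conflict), or
  - two or more complete items (reduce-reduce conflict; the accept item [L' → L .] counts as a complete item here).

Augment with L' → L and build the canonical LR(0) collection (I0 = CLOSURE({[L' → . L]}), then GOTO on every symbol after a dot until no new states appear). It has 12 states:
  I0: { [L → . ( f F], [L → . b], [L → . f], [L' → . L] }  — shift
  I1: { [L → ( . f F] }  — shift
  I2: { [L' → L .] }  — accept
  I3: { [L → b .] }  — reduce
  I4: { [L → f .] }  — reduce
  I5: { [E → . b], [E → . f F L], [F → . E], [F → . b], [L → ( f . F] }  — shift
  I6: { [F → E .] }  — reduce
  I7: { [L → ( f F .] }  — reduce
  I8: { [E → b .], [F → b .] }  — 2 reduces
  I9: { [E → . b], [E → . f F L], [E → f . F L], [F → . E], [F → . b] }  — shift
  I10: { [E → f F . L], [L → . ( f F], [L → . b], [L → . f] }  — shift
  I11: { [E → f F L .] }  — reduce

Conflict in state I8:
  Reduce-reduce conflict: [E → b .] and [F → b .]
So the grammar is NOT LR(0).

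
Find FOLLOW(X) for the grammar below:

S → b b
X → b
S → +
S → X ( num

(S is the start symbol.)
To compute FOLLOW(X), find every occurrence of X on a right-hand side N → α X β: add FIRST(β) \ {ε}, and if β is empty or nullable also add FOLLOW(N). Iterate to a fixed point.

In S → X ( num: X is followed by '(' num, add FIRST('(' num) \ {ε} = { '(' }

Taking the union: FOLLOW(X) = { '(' }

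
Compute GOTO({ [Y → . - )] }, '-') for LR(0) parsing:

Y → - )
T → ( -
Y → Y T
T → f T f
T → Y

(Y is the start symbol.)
GOTO(I, '-') = CLOSURE({ [A → αX.β] : [A → α.Xβ] ∈ I, X = '-' })

Items with dot before '-', with the dot advanced:
  [Y → . - )] → [Y → - . )]
Closure adds nothing (no advanced item has the dot before a non-terminal).

GOTO = { [Y → - . )] }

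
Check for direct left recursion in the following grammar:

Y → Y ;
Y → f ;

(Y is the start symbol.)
Yes, Y is left-recursive

Y → Y ;: LEFT RECURSIVE (starts with Y)
Y → f ;: starts with f

The grammar has direct left recursion on: Y.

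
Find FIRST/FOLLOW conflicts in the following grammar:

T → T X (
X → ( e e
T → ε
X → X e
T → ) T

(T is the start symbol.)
Yes. T → T X '(' with FOLLOW(T) on { '(' }

A FIRST/FOLLOW conflict occurs when a non-terminal N has a nullable alternative N → β (β ⇒* ε) and another alternative N → α with FIRST(α) ∩ FOLLOW(N) ≠ ∅: on such a lookahead the parser cannot decide between expanding α and letting N vanish via β.

Nullable non-terminals: T.
FIRST sets used below: FIRST(T) = { '(', ')', ε }, FIRST(X) = { '(' }

T: nullable alternative(s) T → ε; FOLLOW(T) = { $, '(' }
  T → T X (: FIRST \ {ε} = { '(', ')' } — overlaps FOLLOW(T) on { '(' }: CONFLICT
  T → ε: FIRST \ {ε} = { } — this is the only nullable alternative, skip
  T → ) T: FIRST \ {ε} = { ')' } — disjoint from FOLLOW(T)

X has no nullable alternative, so no FIRST/FOLLOW check is needed there.

So the grammar has 1 FIRST/FOLLOW conflict (marked CONFLICT above).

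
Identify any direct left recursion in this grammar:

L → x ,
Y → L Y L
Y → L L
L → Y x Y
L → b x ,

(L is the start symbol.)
No direct left recursion

Direct left recursion occurs when N → N α for some non-terminal N (the right-hand side begins with the left-hand side itself).

L → x ,: starts with x
Y → L Y L: starts with L
Y → L L: starts with L
L → Y x Y: starts with Y
L → b x ,: starts with b

No direct left recursion found.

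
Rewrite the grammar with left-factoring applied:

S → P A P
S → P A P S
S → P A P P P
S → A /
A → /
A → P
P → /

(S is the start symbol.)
S → P A P S'
S' → ε
S' → S
S' → P P
S → A /
A → /
A → P
P → /

Left-factoring transforms A → αβ₁ | αβ₂ into A → αA' and A' → β₁ | β₂
(α is the longest common prefix among the alternatives). Repeat until
no nonterminal has two alternatives with a common prefix.

Round 1: S has alternatives sharing prefix 'P A P'. Introduce S': S → P A P S'
  Add: S' → ε
  Add: S' → S
  Add: S' → P P

No remaining common prefixes — done.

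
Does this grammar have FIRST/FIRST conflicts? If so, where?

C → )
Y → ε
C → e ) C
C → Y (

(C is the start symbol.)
A FIRST/FIRST conflict occurs when two productions N → α and N → β for the same non-terminal have FIRST(α) ∩ FIRST(β) ≠ ∅ (with ε ∈ FIRST of a nullable right-hand side, so two nullable alternatives also conflict).

FIRST sets of the non-terminals at (or reachable through a nullable prefix from) the front of some alternative:
  FIRST(Y) = { ε }

Productions for C:
  C → ): FIRST = { ')' }
  C → e ) C: FIRST = { 'e' }
  C → Y (: FIRST = { '(' }
Y has only one production, so no FIRST/FIRST conflict is possible there.

All alternatives of each non-terminal have pairwise disjoint FIRST sets.

Answer: No FIRST/FIRST conflicts.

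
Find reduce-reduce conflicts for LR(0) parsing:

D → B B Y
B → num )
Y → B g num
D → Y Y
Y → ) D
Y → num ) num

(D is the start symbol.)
No reduce-reduce conflicts

A reduce-reduce conflict occurs when an LR(0) state has two complete items [A → α .] and [B → β .] — both call for a reduction, and with no lookahead the parser cannot choose between them.

Augment with D' → D and build the canonical LR(0) collection (I0 = CLOSURE({[D' → . D]}), then GOTO on every symbol after a dot until no new states appear). It has 17 states:
  I0: { [B → . num )], [D → . B B Y], [D → . Y Y], [D' → . D], [Y → . ) D], [Y → . B g num], [Y → . num ) num] }  — shift
  I1: { [B → . num )], [D → . B B Y], [D → . Y Y], [Y → ) . D], [Y → . ) D], [Y → . B g num], [Y → . num ) num] }  — shift
  I2: { [B → . num )], [D → B . B Y], [Y → B . g num] }  — shift
  I3: { [D' → D .] }  — accept
  I4: { [B → . num )], [D → Y . Y], [Y → . ) D], [Y → . B g num], [Y → . num ) num] }  — shift
  I5: { [B → num . )], [Y → num . ) num] }  — shift
  I6: { [B → num ) .], [Y → num ) . num] }  — shift, reduce
  I7: { [Y → num ) num .] }  — reduce
  I8: { [Y → B . g num] }  — shift
  I9: { [D → Y Y .] }  — reduce
  I10: { [Y → B g . num] }  — shift
  I11: { [Y → B g num .] }  — reduce
  I12: { [B → . num )], [D → B B . Y], [Y → . ) D], [Y → . B g num], [Y → . num ) num] }  — shift
  I13: { [B → num . )] }  — shift
  I14: { [B → num ) .] }  — reduce
  I15: { [D → B B Y .] }  — reduce
  I16: { [Y → ) D .] }  — reduce

No state contains more than one complete item.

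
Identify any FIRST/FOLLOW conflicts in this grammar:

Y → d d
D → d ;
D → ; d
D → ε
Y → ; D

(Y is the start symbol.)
A FIRST/FOLLOW conflict occurs when a non-terminal N has a nullable alternative N → β (β ⇒* ε) and another alternative N → α with FIRST(α) ∩ FOLLOW(N) ≠ ∅: on such a lookahead the parser cannot decide between expanding α and letting N vanish via β.

Nullable non-terminals: D.

D: nullable alternative(s) D → ε; FOLLOW(D) = { $ }
  D → d ;: FIRST \ {ε} = { 'd' } — disjoint from FOLLOW(D)
  D → ; d: FIRST \ {ε} = { ';' } — disjoint from FOLLOW(D)
  D → ε: FIRST \ {ε} = { } — this is the only nullable alternative, skip

Y has no nullable alternative, so no FIRST/FOLLOW check is needed there.

No FIRST/FOLLOW conflicts found.

Answer: No FIRST/FOLLOW conflicts.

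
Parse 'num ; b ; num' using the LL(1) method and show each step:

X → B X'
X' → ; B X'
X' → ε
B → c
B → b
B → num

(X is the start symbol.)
Stack is shown with the top on the left.

Stack     Input            Action
---------------------------------
X $       num ; b ; num $  output X → B X'
B X' $    num ; b ; num $  output B → num
num X' $  num ; b ; num $  match 'num'
X' $      ; b ; num $      output X' → ; B X'
; B X' $  ; b ; num $      match ';'
B X' $    b ; num $        output B → b
b X' $    b ; num $        match 'b'
X' $      ; num $          output X' → ; B X'
; B X' $  ; num $          match ';'
B X' $    num $            output B → num
num X' $  num $            match 'num'
X' $      $                output X' → ε
$         $                accept

The string is accepted.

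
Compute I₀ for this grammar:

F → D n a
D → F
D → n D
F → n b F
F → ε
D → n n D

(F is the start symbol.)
First, augment the grammar with F' → F
I₀ = CLOSURE({ [F' → . F] }):
  [F' → . F] has the dot before F: add [F → . D n a], [F → . n b F], [F → .]
  [F → . D n a] has the dot before D: add [D → . F], [D → . n D], [D → . n n D]
No further items can be added.

I₀ = { [D → . F], [D → . n D], [D → . n n D], [F → . D n a], [F → . n b F], [F → .], [F' → . F] }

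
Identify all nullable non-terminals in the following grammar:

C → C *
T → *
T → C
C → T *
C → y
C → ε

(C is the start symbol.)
{ 'C', 'T' }

ε-productions: C → ε
So C is immediately nullable.
T → C: every symbol on the right is nullable, so T is nullable too.
Every non-terminal is now nullable.
Nullable = { 'C', 'T' }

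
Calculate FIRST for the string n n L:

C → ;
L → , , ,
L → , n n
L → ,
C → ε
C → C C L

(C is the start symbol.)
To compute FIRST(n n L), process the symbols left to right:
Symbol n is a terminal. Add 'n' and stop.
FIRST(n n L) = { 'n' }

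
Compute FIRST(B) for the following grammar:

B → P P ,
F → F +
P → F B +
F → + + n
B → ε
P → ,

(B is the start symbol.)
To compute FIRST(B), examine every production with B on the left-hand side, reading each right-hand side left to right until a non-nullable symbol is reached.

FIRST sets of the other non-terminals involved (by the same procedure, iterated to a fixed point):
  FIRST(P) = { '+', ',' }

From B → P P ,:
  - P is a non-terminal: add FIRST(P) \ {ε} = { '+', ',' }
    P is not nullable, so stop
From B → ε:
  - ε-production, so ε ∈ FIRST(B)

Collecting: FIRST(B) = { '+', ',', ε }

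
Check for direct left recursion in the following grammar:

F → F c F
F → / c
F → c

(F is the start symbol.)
F → F c F: LEFT RECURSIVE (starts with F)
F → / c: starts with '/'
F → c: starts with c

The grammar has direct left recursion on: F.

Answer: Yes, F is left-recursive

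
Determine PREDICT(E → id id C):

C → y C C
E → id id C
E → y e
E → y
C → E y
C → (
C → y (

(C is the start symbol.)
{ 'id' }

PREDICT(E → id id C) = (FIRST(RHS) \ {ε}) ∪ (FOLLOW(E) if ε ∈ FIRST(RHS), i.e. RHS ⇒* ε)
FIRST(id id C) = { 'id' }
ε ∉ FIRST(id id C), so FOLLOW(E) is not added.
PREDICT(E → id id C) = { 'id' }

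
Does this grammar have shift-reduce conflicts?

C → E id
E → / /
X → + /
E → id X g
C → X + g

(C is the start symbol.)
A shift-reduce conflict occurs when an LR(0) state has both:
  - a complete (reduce) item [A → α .] (dot at the end), and
  - a shift item [B → β . c γ] (dot before a terminal).

Augment with C' → C and build the canonical LR(0) collection (I0 = CLOSURE({[C' → . C]}), then GOTO on every symbol after a dot until no new states appear). It has 14 states:
  I0: { [C → . E id], [C → . X + g], [C' → . C], [E → . / /], [E → . id X g], [X → . + /] }  — shift
  I1: { [X → + . /] }  — shift
  I2: { [E → / . /] }  — shift
  I3: { [C' → C .] }  — accept
  I4: { [C → E . id] }  — shift
  I5: { [C → X . + g] }  — shift
  I6: { [E → id . X g], [X → . + /] }  — shift
  I7: { [E → id X . g] }  — shift
  I8: { [E → id X g .] }  — reduce
  I9: { [C → X + . g] }  — shift
  I10: { [C → X + g .] }  — reduce
  I11: { [C → E id .] }  — reduce
  I12: { [E → / / .] }  — reduce
  I13: { [X → + / .] }  — reduce

No state contains both a complete item and a shift item.

Answer: No shift-reduce conflicts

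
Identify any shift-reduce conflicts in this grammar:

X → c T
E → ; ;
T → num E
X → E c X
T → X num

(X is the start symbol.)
No shift-reduce conflicts

Augment with X' → X and build the canonical LR(0) collection (I0 = CLOSURE({[X' → . X]}), then GOTO on every symbol after a dot until no new states appear). It has 13 states:
  I0: { [E → . ; ;], [X → . E c X], [X → . c T], [X' → . X] }  — shift
  I1: { [E → ; . ;] }  — shift
  I2: { [X → E . c X] }  — shift
  I3: { [X' → X .] }  — accept
  I4: { [E → . ; ;], [T → . X num], [T → . num E], [X → . E c X], [X → . c T], [X → c . T] }  — shift
  I5: { [X → c T .] }  — reduce
  I6: { [T → X . num] }  — shift
  I7: { [E → . ; ;], [T → num . E] }  — shift
  I8: { [T → num E .] }  — reduce
  I9: { [T → X num .] }  — reduce
  I10: { [E → . ; ;], [X → . E c X], [X → . c T], [X → E c . X] }  — shift
  I11: { [X → E c X .] }  — reduce
  I12: { [E → ; ; .] }  — reduce

No state contains both a complete item and a shift item.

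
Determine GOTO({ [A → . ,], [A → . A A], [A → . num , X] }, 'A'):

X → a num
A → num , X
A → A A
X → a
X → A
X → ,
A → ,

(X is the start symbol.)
GOTO(I, 'A') = CLOSURE({ [A → αX.β] : [A → α.Xβ] ∈ I, X = 'A' })

Items with dot before 'A', with the dot advanced:
  [A → . A A] → [A → A . A]
Closure of the advanced items:
  [A → A . A] has the dot before A: add [A → . num , X], [A → . A A], [A → . ,]

GOTO = { [A → . ,], [A → . A A], [A → . num , X], [A → A . A] }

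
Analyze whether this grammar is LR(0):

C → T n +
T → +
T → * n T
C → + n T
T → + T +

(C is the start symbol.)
Augment with C' → C and build the canonical LR(0) collection (I0 = CLOSURE({[C' → . C]}), then GOTO on every symbol after a dot until no new states appear). It has 14 states:
  I0: { [C → . + n T], [C → . T n +], [C' → . C], [T → . * n T], [T → . + T +], [T → . +] }  — shift
  I1: { [T → * . n T] }  — shift
  I2: { [C → + . n T], [T → + . T +], [T → + .], [T → . * n T], [T → . + T +], [T → . +] }  — shift, reduce
  I3: { [C' → C .] }  — accept
  I4: { [C → T . n +] }  — shift
  I5: { [C → T n . +] }  — shift
  I6: { [C → T n + .] }  — reduce
  I7: { [T → + . T +], [T → + .], [T → . * n T], [T → . + T +], [T → . +] }  — shift, reduce
  I8: { [T → + T . +] }  — shift
  I9: { [C → + n . T], [T → . * n T], [T → . + T +], [T → . +] }  — shift
  I10: { [C → + n T .] }  — reduce
  I11: { [T → + T + .] }  — reduce
  I12: { [T → * n . T], [T → . * n T], [T → . + T +], [T → . +] }  — shift
  I13: { [T → * n T .] }  — reduce

Conflict in state I2:
  Shift-reduce conflict between [T → + .] and [C → + . n T]
So the grammar is NOT LR(0).

Answer: No. Shift-reduce conflict between [T → + .] and [C → + . n T]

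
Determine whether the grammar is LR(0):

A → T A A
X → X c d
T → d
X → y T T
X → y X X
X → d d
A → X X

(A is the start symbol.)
No. Shift-reduce conflict between [T → d .] and [X → d . d]

Augment with A' → A and build the canonical LR(0) collection (I0 = CLOSURE({[A' → . A]}), then GOTO on every symbol after a dot until no new states appear). It has 18 states:
  I0: { [A → . T A A], [A → . X X], [A' → . A], [T → . d], [X → . X c d], [X → . d d], [X → . y T T], [X → . y X X] }  — shift
  I1: { [A' → A .] }  — accept
  I2: { [A → . T A A], [A → . X X], [A → T . A A], [T → . d], [X → . X c d], [X → . d d], [X → . y T T], [X → . y X X] }  — shift
  I3: { [A → X . X], [X → . X c d], [X → . d d], [X → . y T T], [X → . y X X], [X → X . c d] }  — shift
  I4: { [T → d .], [X → d . d] }  — shift, reduce
  I5: { [T → . d], [X → . X c d], [X → . d d], [X → . y T T], [X → . y X X], [X → y . T T], [X → y . X X] }  — shift
  I6: { [T → . d], [X → y T . T] }  — shift
  I7: { [X → . X c d], [X → . d d], [X → . y T T], [X → . y X X], [X → X . c d], [X → y X . X] }  — shift
  I8: { [X → X . c d], [X → y X X .] }  — shift, reduce
  I9: { [X → X c . d] }  — shift
  I10: { [X → d . d] }  — shift
  I11: { [X → d d .] }  — reduce
  I12: { [X → X c d .] }  — reduce
  I13: { [X → y T T .] }  — reduce
  I14: { [T → d .] }  — reduce
  I15: { [A → X X .], [X → X . c d] }  — shift, reduce
  I16: { [A → . T A A], [A → . X X], [A → T A . A], [T → . d], [X → . X c d], [X → . d d], [X → . y T T], [X → . y X X] }  — shift
  I17: { [A → T A A .] }  — reduce

Conflict in state I4:
  Shift-reduce conflict between [T → d .] and [X → d . d]
So the grammar is NOT LR(0).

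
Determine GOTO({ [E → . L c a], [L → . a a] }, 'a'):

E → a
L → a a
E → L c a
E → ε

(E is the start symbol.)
GOTO(I, 'a') = CLOSURE({ [A → αX.β] : [A → α.Xβ] ∈ I, X = 'a' })

Items with dot before 'a', with the dot advanced:
  [L → . a a] → [L → a . a]
Closure adds nothing (no advanced item has the dot before a non-terminal).

GOTO = { [L → a . a] }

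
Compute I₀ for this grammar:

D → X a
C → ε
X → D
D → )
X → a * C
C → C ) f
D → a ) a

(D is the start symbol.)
First, augment the grammar with D' → D
I₀ = CLOSURE({ [D' → . D] }):
  [D' → . D] has the dot before D: add [D → . X a], [D → . )], [D → . a ) a]
  [D → . X a] has the dot before X: add [X → . D], [X → . a * C]
No further items can be added.

I₀ = { [D → . )], [D → . X a], [D → . a ) a], [D' → . D], [X → . D], [X → . a * C] }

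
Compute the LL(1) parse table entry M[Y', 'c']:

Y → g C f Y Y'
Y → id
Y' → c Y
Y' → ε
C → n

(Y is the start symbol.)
To find M[Y', 'c'], we find productions for Y' where 'c' is in the predict set (PREDICT(N → α) = (FIRST(α) \ {ε}) ∪ (FOLLOW(N) if α ⇒* ε)).

Relevant sets:
  FOLLOW(Y') = { $, 'c' }

Y' → c Y: PREDICT = { 'c' }
  'c' is in predict set, so this production goes in M[Y', 'c']
Y' → ε: PREDICT = { $, 'c' }
  'c' is in predict set, so this production goes in M[Y', 'c']

M[Y', 'c'] = Y' → c Y, Y' → ε  (a multiply-defined cell — the grammar is not LL(1))

Answer: Y' → c Y, Y' → ε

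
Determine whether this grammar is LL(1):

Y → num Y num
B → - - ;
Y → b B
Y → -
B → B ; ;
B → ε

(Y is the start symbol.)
No. Predict set conflict for B: { '-' }

Relevant sets:
  FIRST(B) = { '-', ';', ε }
  FOLLOW(B) = { $, ';', 'num' }

For Y:
  PREDICT(Y → num Y num) = { 'num' }
  PREDICT(Y → b B) = { 'b' }
  PREDICT(Y → '-') = { '-' }
For B:
  PREDICT(B → '-' '-' ';') = { '-' }
  PREDICT(B → B ';' ';') = { '-', ';' }
  PREDICT(B → ε) = { $, ';', 'num' }

Conflict found: Predict set conflict for B: { '-' }
The grammar is NOT LL(1).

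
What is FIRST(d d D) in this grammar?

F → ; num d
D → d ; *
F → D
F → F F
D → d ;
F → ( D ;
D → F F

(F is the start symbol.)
{ 'd' }

To compute FIRST(d d D), process the symbols left to right:
Symbol d is a terminal. Add 'd' and stop.
FIRST(d d D) = { 'd' }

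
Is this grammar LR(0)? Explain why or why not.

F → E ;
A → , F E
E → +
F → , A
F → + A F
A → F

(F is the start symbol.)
No. Shift-reduce conflict between [E → + .] and [A → . , F E]

A grammar is LR(0) if no state in the canonical LR(0) collection has:
  - both a shift item (dot before a terminal) and a complete item (shift-reduce conflict), or
  - two or more complete items (reduce-reduce conflict; the accept item [F' → F .] counts as a complete item here).

Augment with F' → F and build the canonical LR(0) collection (I0 = CLOSURE({[F' → . F]}), then GOTO on every symbol after a dot until no new states appear). It has 14 states:
  I0: { [E → . +], [F → . + A F], [F → . , A], [F → . E ;], [F' → . F] }  — shift
  I1: { [A → . , F E], [A → . F], [E → + .], [E → . +], [F → + . A F], [F → . + A F], [F → . , A], [F → . E ;] }  — shift, reduce
  I2: { [A → . , F E], [A → . F], [E → . +], [F → , . A], [F → . + A F], [F → . , A], [F → . E ;] }  — shift
  I3: { [F → E . ;] }  — shift
  I4: { [F' → F .] }  — accept
  I5: { [F → E ; .] }  — reduce
  I6: { [A → , . F E], [A → . , F E], [A → . F], [E → . +], [F → , . A], [F → . + A F], [F → . , A], [F → . E ;] }  — shift
  I7: { [F → , A .] }  — reduce
  I8: { [A → F .] }  — reduce
  I9: { [A → , F . E], [A → F .], [E → . +] }  — shift, reduce
  I10: { [E → + .] }  — reduce
  I11: { [A → , F E .] }  — reduce
  I12: { [E → . +], [F → + A . F], [F → . + A F], [F → . , A], [F → . E ;] }  — shift
  I13: { [F → + A F .] }  — reduce

Conflict in state I1:
  Shift-reduce conflict between [E → + .] and [A → . , F E]
So the grammar is NOT LR(0).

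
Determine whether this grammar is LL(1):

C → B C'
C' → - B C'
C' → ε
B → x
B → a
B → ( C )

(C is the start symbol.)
A grammar is LL(1) if for each non-terminal N with multiple productions, the predict sets of those productions are pairwise disjoint, where PREDICT(N → α) = (FIRST(α) \ {ε}) ∪ (FOLLOW(N) if α ⇒* ε).

Relevant sets:
  FOLLOW(C') = { $, ')' }

For C':
  PREDICT(C' → '-' B C') = { '-' }
  PREDICT(C' → ε) = { $, ')' }
For B:
  PREDICT(B → x) = { 'x' }
  PREDICT(B → a) = { 'a' }
  PREDICT(B → '(' C ')') = { '(' }
C has a single production, so nothing to check there.

All predict sets are disjoint. The grammar IS LL(1).

Answer: Yes, the grammar is LL(1).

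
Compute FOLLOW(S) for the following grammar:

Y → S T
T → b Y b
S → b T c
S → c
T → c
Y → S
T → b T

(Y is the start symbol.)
{ $, 'b', 'c' }

To compute FOLLOW(S), find every occurrence of S on a right-hand side N → α S β: add FIRST(β) \ {ε}, and if β is empty or nullable also add FOLLOW(N). Iterate to a fixed point.

In Y → S T: S is followed by T, add FIRST(T) \ {ε} = { 'b', 'c' }
In Y → S: S is at the end, add FOLLOW(Y)

The FOLLOW sets referred to above (computed the same way, to a fixed point):
  FOLLOW(Y) = { $, 'b' }

Taking the union: FOLLOW(S) = { $, 'b', 'c' }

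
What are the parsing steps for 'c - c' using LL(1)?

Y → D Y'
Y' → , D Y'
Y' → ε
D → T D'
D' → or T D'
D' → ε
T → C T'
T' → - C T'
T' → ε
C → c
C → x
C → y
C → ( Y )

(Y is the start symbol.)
Stack is shown with the top on the left.

Stack           Input    Action
-------------------------------
Y $             c - c $  output Y → D Y'
D Y' $          c - c $  output D → T D'
T D' Y' $       c - c $  output T → C T'
C T' D' Y' $    c - c $  output C → c
c T' D' Y' $    c - c $  match 'c'
T' D' Y' $      - c $    output T' → - C T'
- C T' D' Y' $  - c $    match '-'
C T' D' Y' $    c $      output C → c
c T' D' Y' $    c $      match 'c'
T' D' Y' $      $        output T' → ε
D' Y' $         $        output D' → ε
Y' $            $        output Y' → ε
$               $        accept

The string is accepted.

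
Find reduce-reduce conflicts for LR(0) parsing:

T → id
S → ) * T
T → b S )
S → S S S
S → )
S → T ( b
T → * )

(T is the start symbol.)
Yes — I10: [S → ) .] vs [T → b S ) .]

Augment with T' → T and build the canonical LR(0) collection (I0 = CLOSURE({[T' → . T]}), then GOTO on every symbol after a dot until no new states appear). It has 16 states:
  I0: { [T → . * )], [T → . b S )], [T → . id], [T' → . T] }  — shift
  I1: { [T → * . )] }  — shift
  I2: { [T' → T .] }  — accept
  I3: { [S → . ) * T], [S → . )], [S → . S S S], [S → . T ( b], [T → . * )], [T → . b S )], [T → . id], [T → b . S )] }  — shift
  I4: { [T → id .] }  — reduce
  I5: { [S → ) . * T], [S → ) .] }  — shift, reduce
  I6: { [S → . ) * T], [S → . )], [S → . S S S], [S → . T ( b], [S → S . S S], [T → . * )], [T → . b S )], [T → . id], [T → b S . )] }  — shift
  I7: { [S → T . ( b] }  — shift
  I8: { [S → T ( . b] }  — shift
  I9: { [S → T ( b .] }  — reduce
  I10: { [S → ) . * T], [S → ) .], [T → b S ) .] }  — shift, 2 reduces
  I11: { [S → . ) * T], [S → . )], [S → . S S S], [S → . T ( b], [S → S . S S], [S → S S . S], [T → . * )], [T → . b S )], [T → . id] }  — shift
  I12: { [S → . ) * T], [S → . )], [S → . S S S], [S → . T ( b], [S → S . S S], [S → S S . S], [S → S S S .], [T → . * )], [T → . b S )], [T → . id] }  — shift, reduce
  I13: { [S → ) * . T], [T → . * )], [T → . b S )], [T → . id] }  — shift
  I14: { [S → ) * T .] }  — reduce
  I15: { [T → * ) .] }  — reduce

I10 contains complete items [S → ) .], [T → b S ) .] — reduce-reduce conflict.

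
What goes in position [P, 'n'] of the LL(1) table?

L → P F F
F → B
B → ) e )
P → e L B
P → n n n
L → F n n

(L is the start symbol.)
P → n n n

To find M[P, 'n'], we find productions for P where 'n' is in the predict set (PREDICT(N → α) = (FIRST(α) \ {ε}) ∪ (FOLLOW(N) if α ⇒* ε)).

P → e L B: PREDICT = { 'e' }
P → n n n: PREDICT = { 'n' }
  'n' is in predict set, so this production goes in M[P, 'n']

M[P, 'n'] = P → n n n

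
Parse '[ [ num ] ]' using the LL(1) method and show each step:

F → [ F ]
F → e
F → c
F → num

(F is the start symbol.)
LL(1) parsing maintains a stack (initially the start symbol over $) and the input. At each step: if the stack top is a terminal, match it against the current input token; if it is a non-terminal N, replace it with the RHS of M[N, lookahead] (the unique production whose predict set contains the lookahead).

Stack is shown with the top on the left.

Stack      Input          Action
--------------------------------
F $        [ [ num ] ] $  output F → [ F ]
[ F ] $    [ [ num ] ] $  match '['
F ] $      [ num ] ] $    output F → [ F ]
[ F ] ] $  [ num ] ] $    match '['
F ] ] $    num ] ] $      output F → num
num ] ] $  num ] ] $      match 'num'
] ] $      ] ] $          match ']'
] $        ] $            match ']'
$          $              accept

The string is accepted.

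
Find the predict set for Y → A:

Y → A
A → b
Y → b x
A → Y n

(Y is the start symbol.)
PREDICT(Y → A) = (FIRST(RHS) \ {ε}) ∪ (FOLLOW(Y) if ε ∈ FIRST(RHS), i.e. RHS ⇒* ε)
FIRST(A) = { 'b' }
FIRST(A) = { 'b' }
ε ∉ FIRST(A), so FOLLOW(Y) is not added.
PREDICT(Y → A) = { 'b' }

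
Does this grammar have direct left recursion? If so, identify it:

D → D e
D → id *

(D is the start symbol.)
Direct left recursion occurs when N → N α for some non-terminal N (the right-hand side begins with the left-hand side itself).

D → D e: LEFT RECURSIVE (starts with D)
D → id *: starts with id

The grammar has direct left recursion on: D.

Answer: Yes, D is left-recursive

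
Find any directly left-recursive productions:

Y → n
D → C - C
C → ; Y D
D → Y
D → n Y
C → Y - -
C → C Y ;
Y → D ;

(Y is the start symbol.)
Direct left recursion occurs when N → N α for some non-terminal N (the right-hand side begins with the left-hand side itself).

Y → n: starts with n
D → C - C: starts with C
C → ; Y D: starts with ';'
D → Y: starts with Y
D → n Y: starts with n
C → Y - -: starts with Y
C → C Y ;: LEFT RECURSIVE (starts with C)
Y → D ;: starts with D

The grammar has direct left recursion on: C.

Answer: Yes, C is left-recursive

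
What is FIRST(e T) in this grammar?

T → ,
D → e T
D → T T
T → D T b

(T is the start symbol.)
To compute FIRST(e T), process the symbols left to right:
Symbol e is a terminal. Add 'e' and stop.
FIRST(e T) = { 'e' }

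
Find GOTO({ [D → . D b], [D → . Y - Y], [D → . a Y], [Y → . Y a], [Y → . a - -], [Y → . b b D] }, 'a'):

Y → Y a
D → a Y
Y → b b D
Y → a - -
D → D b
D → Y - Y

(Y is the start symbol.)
GOTO(I, 'a') = CLOSURE({ [A → αX.β] : [A → α.Xβ] ∈ I, X = 'a' })

Items with dot before 'a', with the dot advanced:
  [D → . a Y] → [D → a . Y]
  [Y → . a - -] → [Y → a . - -]
Closure of the advanced items:
  [D → a . Y] has the dot before Y: add [Y → . Y a], [Y → . b b D], [Y → . a - -]

GOTO = { [D → a . Y], [Y → . Y a], [Y → . a - -], [Y → . b b D], [Y → a . - -] }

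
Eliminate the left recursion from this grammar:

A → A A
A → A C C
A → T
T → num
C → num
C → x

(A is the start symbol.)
A → T A'
A' → A A'
A' → C C A'
A' → ε
T → num
C → num
C → x

A is directly left-recursive. The standard transformation for
  A → A α₁ | ... | A α_m | β₁ | ... | β_n
is
  A  → β₁ A' | ... | β_n A'
  A' → α₁ A' | ... | α_m A' | ε

A → T becomes A → T A'
A → A A becomes A' → A A'
A → A C C becomes A' → C C A'
Add A' → ε

Productions for other non-terminals are unchanged:
  T → num
  C → num
  C → x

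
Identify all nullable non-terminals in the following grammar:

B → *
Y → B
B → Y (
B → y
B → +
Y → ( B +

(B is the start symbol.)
A non-terminal is nullable if it can derive ε (the empty string): either it has an ε-production, or it has a production whose right-hand side consists entirely of nullable non-terminals.

There are no ε-productions, so no non-terminal can derive ε.
No non-terminals are nullable.

Answer: None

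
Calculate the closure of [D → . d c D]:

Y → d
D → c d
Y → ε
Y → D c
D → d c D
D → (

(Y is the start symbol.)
To compute CLOSURE, for each item [A → α.Bβ] where B is a non-terminal, add [B → .γ] for all productions B → γ; repeat for the newly added items until nothing changes.

Start with: [D → . d c D]
The dot precedes the terminal d, so nothing is added.

CLOSURE = { [D → . d c D] }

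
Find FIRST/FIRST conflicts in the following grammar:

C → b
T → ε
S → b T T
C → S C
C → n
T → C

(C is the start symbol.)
A FIRST/FIRST conflict occurs when two productions N → α and N → β for the same non-terminal have FIRST(α) ∩ FIRST(β) ≠ ∅ (with ε ∈ FIRST of a nullable right-hand side, so two nullable alternatives also conflict).

FIRST sets of the non-terminals at (or reachable through a nullable prefix from) the front of some alternative:
  FIRST(S) = { 'b' }
  FIRST(C) = { 'b', 'n' }

Productions for C:
  C → b: FIRST = { 'b' }
  C → S C: FIRST = { 'b' }
  C → n: FIRST = { 'n' }
Productions for T:
  T → ε: FIRST = { ε }
  T → C: FIRST = { 'b', 'n' }
S has only one production, so no FIRST/FIRST conflict is possible there.

Conflict for C: C → b and C → S C
  Overlap: { 'b' }

Answer: Yes. C → b / C → S C on { 'b' }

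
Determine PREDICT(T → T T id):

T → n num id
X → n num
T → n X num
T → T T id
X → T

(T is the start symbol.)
PREDICT(T → T T id) = (FIRST(RHS) \ {ε}) ∪ (FOLLOW(T) if ε ∈ FIRST(RHS), i.e. RHS ⇒* ε)
FIRST(T) = { 'n' }
FIRST(T T id) = { 'n' }
ε ∉ FIRST(T T id), so FOLLOW(T) is not added.
PREDICT(T → T T id) = { 'n' }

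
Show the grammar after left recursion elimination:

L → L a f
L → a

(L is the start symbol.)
L → a L'
L' → a f L'
L' → ε

L is directly left-recursive. The standard transformation for
  A → A α₁ | ... | A α_m | β₁ | ... | β_n
is
  A  → β₁ A' | ... | β_n A'
  A' → α₁ A' | ... | α_m A' | ε

L → a becomes L → a L'
L → L a f becomes L' → a f L'
Add L' → ε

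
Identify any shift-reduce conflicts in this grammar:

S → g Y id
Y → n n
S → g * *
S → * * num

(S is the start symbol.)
No shift-reduce conflicts

A shift-reduce conflict occurs when an LR(0) state has both:
  - a complete (reduce) item [A → α .] (dot at the end), and
  - a shift item [B → β . c γ] (dot before a terminal).

Augment with S' → S and build the canonical LR(0) collection (I0 = CLOSURE({[S' → . S]}), then GOTO on every symbol after a dot until no new states appear). It has 12 states:
  I0: { [S → . * * num], [S → . g * *], [S → . g Y id], [S' → . S] }  — shift
  I1: { [S → * . * num] }  — shift
  I2: { [S' → S .] }  — accept
  I3: { [S → g . * *], [S → g . Y id], [Y → . n n] }  — shift
  I4: { [S → g * . *] }  — shift
  I5: { [S → g Y . id] }  — shift
  I6: { [Y → n . n] }  — shift
  I7: { [Y → n n .] }  — reduce
  I8: { [S → g Y id .] }  — reduce
  I9: { [S → g * * .] }  — reduce
  I10: { [S → * * . num] }  — shift
  I11: { [S → * * num .] }  — reduce

No state contains both a complete item and a shift item.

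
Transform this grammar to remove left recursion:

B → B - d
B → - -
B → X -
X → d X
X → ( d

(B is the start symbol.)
B is directly left-recursive. The standard transformation for
  A → A α₁ | ... | A α_m | β₁ | ... | β_n
is
  A  → β₁ A' | ... | β_n A'
  A' → α₁ A' | ... | α_m A' | ε

B → - - becomes B → - - B'
B → X - becomes B → X - B'
B → B - d becomes B' → - d B'
Add B' → ε

Productions for other non-terminals are unchanged:
  X → d X
  X → ( d

Resulting grammar:
B → - - B'
B → X - B'
B' → - d B'
B' → ε
X → d X
X → ( d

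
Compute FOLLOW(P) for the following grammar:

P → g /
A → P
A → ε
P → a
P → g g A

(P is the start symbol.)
To compute FOLLOW(P), find every occurrence of P on a right-hand side N → α P β: add FIRST(β) \ {ε}, and if β is empty or nullable also add FOLLOW(N). Iterate to a fixed point.

P is the start symbol, so $ ∈ FOLLOW(P).
In A → P: P is at the end, add FOLLOW(A)

The FOLLOW sets referred to above (computed the same way, to a fixed point):
  FOLLOW(A) = { $ }

Taking the union: FOLLOW(P) = { $ }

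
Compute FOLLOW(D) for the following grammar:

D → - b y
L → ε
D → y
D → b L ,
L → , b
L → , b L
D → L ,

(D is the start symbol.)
D is the start symbol, so $ ∈ FOLLOW(D).
D does not occur on any right-hand side.

Taking the union: FOLLOW(D) = { $ }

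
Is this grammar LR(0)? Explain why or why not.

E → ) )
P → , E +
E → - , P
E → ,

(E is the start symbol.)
A grammar is LR(0) if no state in the canonical LR(0) collection has:
  - both a shift item (dot before a terminal) and a complete item (shift-reduce conflict), or
  - two or more complete items (reduce-reduce conflict; the accept item [E' → E .] counts as a complete item here).

Augment with E' → E and build the canonical LR(0) collection (I0 = CLOSURE({[E' → . E]}), then GOTO on every symbol after a dot until no new states appear). It has 11 states:
  I0: { [E → . ) )], [E → . ,], [E → . - , P], [E' → . E] }  — shift
  I1: { [E → ) . )] }  — shift
  I2: { [E → , .] }  — reduce
  I3: { [E → - . , P] }  — shift
  I4: { [E' → E .] }  — accept
  I5: { [E → - , . P], [P → . , E +] }  — shift
  I6: { [E → . ) )], [E → . ,], [E → . - , P], [P → , . E +] }  — shift
  I7: { [E → - , P .] }  — reduce
  I8: { [P → , E . +] }  — shift
  I9: { [P → , E + .] }  — reduce
  I10: { [E → ) ) .] }  — reduce

Every state is either a pure shift/goto state or contains exactly one complete item and nothing to shift — no conflicts. The grammar is LR(0).

Answer: Yes, the grammar is LR(0)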